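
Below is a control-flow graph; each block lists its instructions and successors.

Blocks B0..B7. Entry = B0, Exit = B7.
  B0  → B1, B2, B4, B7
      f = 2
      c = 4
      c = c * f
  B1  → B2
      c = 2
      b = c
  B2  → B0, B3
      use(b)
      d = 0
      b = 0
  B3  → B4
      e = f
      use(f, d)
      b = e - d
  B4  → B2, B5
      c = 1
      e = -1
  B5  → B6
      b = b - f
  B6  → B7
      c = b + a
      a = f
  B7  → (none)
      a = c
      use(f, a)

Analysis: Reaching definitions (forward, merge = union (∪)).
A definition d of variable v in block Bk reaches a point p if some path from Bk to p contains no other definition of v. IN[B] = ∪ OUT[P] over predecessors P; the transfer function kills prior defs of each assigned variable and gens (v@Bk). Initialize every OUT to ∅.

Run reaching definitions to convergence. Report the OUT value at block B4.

Converged values:
  B0:   IN={b@B2, c@B0, c@B1, c@B4, d@B2, e@B4, f@B0}   OUT={b@B2, c@B0, d@B2, e@B4, f@B0}
  B1:   IN={b@B2, c@B0, d@B2, e@B4, f@B0}   OUT={b@B1, c@B1, d@B2, e@B4, f@B0}
  B2:   IN={b@B1, b@B2, b@B3, c@B0, c@B1, c@B4, d@B2, e@B4, f@B0}   OUT={b@B2, c@B0, c@B1, c@B4, d@B2, e@B4, f@B0}
  B3:   IN={b@B2, c@B0, c@B1, c@B4, d@B2, e@B4, f@B0}   OUT={b@B3, c@B0, c@B1, c@B4, d@B2, e@B3, f@B0}
  B4:   IN={b@B2, b@B3, c@B0, c@B1, c@B4, d@B2, e@B3, e@B4, f@B0}   OUT={b@B2, b@B3, c@B4, d@B2, e@B4, f@B0}
  B5:   IN={b@B2, b@B3, c@B4, d@B2, e@B4, f@B0}   OUT={b@B5, c@B4, d@B2, e@B4, f@B0}
  B6:   IN={b@B5, c@B4, d@B2, e@B4, f@B0}   OUT={a@B6, b@B5, c@B6, d@B2, e@B4, f@B0}
  B7:   IN={a@B6, b@B2, b@B5, c@B0, c@B6, d@B2, e@B4, f@B0}   OUT={a@B7, b@B2, b@B5, c@B0, c@B6, d@B2, e@B4, f@B0}

Merge at B4: IN[B4] = OUT[B0] ⊔ OUT[B3] = {b@B2, b@B3, c@B0, c@B1, c@B4, d@B2, e@B3, e@B4, f@B0}
Applying B4's transfer function to that IN value gives OUT[B4] (row B4 above).

Answer: {b@B2, b@B3, c@B4, d@B2, e@B4, f@B0}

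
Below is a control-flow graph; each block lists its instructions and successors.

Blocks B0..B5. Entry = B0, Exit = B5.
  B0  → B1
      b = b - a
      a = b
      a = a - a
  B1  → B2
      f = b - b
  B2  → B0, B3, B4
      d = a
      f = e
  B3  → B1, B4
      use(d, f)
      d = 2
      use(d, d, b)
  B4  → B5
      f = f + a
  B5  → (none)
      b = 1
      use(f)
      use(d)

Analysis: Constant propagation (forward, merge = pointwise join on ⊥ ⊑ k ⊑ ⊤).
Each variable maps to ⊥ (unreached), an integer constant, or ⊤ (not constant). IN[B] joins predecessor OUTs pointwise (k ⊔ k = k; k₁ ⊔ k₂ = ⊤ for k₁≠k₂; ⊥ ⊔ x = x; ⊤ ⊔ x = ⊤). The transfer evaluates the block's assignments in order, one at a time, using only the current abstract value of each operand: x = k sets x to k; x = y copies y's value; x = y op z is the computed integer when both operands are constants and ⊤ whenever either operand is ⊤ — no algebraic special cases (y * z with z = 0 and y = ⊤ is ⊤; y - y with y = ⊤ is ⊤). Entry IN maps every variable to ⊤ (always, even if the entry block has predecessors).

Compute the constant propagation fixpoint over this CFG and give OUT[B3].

Per-block solution:
  B0:  IN=(all ⊤)  OUT=(all ⊤)
  B1:  IN=(all ⊤)  OUT=(all ⊤)
  B2:  IN=(all ⊤)  OUT=(all ⊤)
  B3:  IN=(all ⊤)  OUT={d:2; rest ⊤}
  B4:  IN=(all ⊤)  OUT=(all ⊤)
  B5:  IN=(all ⊤)  OUT={b:1; rest ⊤}

Merge at B3: IN[B3] = OUT[B2] = {a: ⊤, b: ⊤, c: ⊤, d: ⊤, e: ⊤, f: ⊤}
Applying B3's transfer function to that IN value gives OUT[B3] (row B3 above).

Answer: {a: ⊤, b: ⊤, c: ⊤, d: 2, e: ⊤, f: ⊤}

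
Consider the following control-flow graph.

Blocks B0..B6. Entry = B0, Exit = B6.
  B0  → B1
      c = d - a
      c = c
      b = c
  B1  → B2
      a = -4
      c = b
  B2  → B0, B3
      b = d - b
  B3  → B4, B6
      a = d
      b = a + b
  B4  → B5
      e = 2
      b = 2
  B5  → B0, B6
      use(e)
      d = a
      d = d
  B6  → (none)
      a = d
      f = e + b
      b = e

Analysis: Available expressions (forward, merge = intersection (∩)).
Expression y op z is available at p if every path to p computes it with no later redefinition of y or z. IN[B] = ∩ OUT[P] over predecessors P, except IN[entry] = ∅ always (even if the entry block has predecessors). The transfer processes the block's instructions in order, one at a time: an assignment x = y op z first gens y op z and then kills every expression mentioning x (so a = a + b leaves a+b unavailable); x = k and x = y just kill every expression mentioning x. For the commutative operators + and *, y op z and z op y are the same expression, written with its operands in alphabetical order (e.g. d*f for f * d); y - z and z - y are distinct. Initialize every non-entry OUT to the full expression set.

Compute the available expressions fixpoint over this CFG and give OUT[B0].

Fixpoint table:
  B0:   IN={}   OUT={d-a}
  B1:   IN={d-a}   OUT={}
  B2:   IN={}   OUT={}
  B3:   IN={}   OUT={}
  B4:   IN={}   OUT={}
  B5:   IN={}   OUT={}
  B6:   IN={}   OUT={}

Merge at B0 (entry node, so the boundary value {} is joined with the incoming edge(s)): IN[B0] = {} ∩ OUT[B2] ∩ OUT[B5] = {}
Applying B0's transfer function to that IN value gives OUT[B0] (row B0 above).

Answer: {d-a}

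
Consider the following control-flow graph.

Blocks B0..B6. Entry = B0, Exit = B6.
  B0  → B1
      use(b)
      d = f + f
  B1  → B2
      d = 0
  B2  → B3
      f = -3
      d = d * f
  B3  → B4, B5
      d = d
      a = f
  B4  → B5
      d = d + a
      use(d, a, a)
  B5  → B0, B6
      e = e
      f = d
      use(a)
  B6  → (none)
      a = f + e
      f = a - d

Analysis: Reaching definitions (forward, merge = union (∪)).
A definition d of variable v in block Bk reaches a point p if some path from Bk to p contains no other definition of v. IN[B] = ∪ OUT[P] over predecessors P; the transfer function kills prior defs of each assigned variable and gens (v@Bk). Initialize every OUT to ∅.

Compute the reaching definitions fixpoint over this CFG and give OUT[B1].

Fixpoint table:
  B0: | IN={a@B3, d@B3, d@B4, e@B5, f@B5} | OUT={a@B3, d@B0, e@B5, f@B5}
  B1: | IN={a@B3, d@B0, e@B5, f@B5} | OUT={a@B3, d@B1, e@B5, f@B5}
  B2: | IN={a@B3, d@B1, e@B5, f@B5} | OUT={a@B3, d@B2, e@B5, f@B2}
  B3: | IN={a@B3, d@B2, e@B5, f@B2} | OUT={a@B3, d@B3, e@B5, f@B2}
  B4: | IN={a@B3, d@B3, e@B5, f@B2} | OUT={a@B3, d@B4, e@B5, f@B2}
  B5: | IN={a@B3, d@B3, d@B4, e@B5, f@B2} | OUT={a@B3, d@B3, d@B4, e@B5, f@B5}
  B6: | IN={a@B3, d@B3, d@B4, e@B5, f@B5} | OUT={a@B6, d@B3, d@B4, e@B5, f@B6}

Merge at B1: IN[B1] = OUT[B0] = {a@B3, d@B0, e@B5, f@B5}
Applying B1's transfer function to that IN value gives OUT[B1] (row B1 above).

Answer: {a@B3, d@B1, e@B5, f@B5}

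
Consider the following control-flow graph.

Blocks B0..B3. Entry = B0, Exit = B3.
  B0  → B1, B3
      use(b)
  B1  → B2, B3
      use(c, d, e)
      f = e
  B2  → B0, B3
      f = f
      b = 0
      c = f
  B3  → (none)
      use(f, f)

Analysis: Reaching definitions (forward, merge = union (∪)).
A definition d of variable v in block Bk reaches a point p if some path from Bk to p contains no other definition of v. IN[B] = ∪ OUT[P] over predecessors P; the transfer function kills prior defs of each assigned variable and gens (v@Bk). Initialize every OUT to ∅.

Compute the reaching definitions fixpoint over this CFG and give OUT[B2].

Answer: {b@B2, c@B2, f@B2}

Trace:
Fixpoint table:
  B0:  IN={b@B2, c@B2, f@B2}  OUT={b@B2, c@B2, f@B2}
  B1:  IN={b@B2, c@B2, f@B2}  OUT={b@B2, c@B2, f@B1}
  B2:  IN={b@B2, c@B2, f@B1}  OUT={b@B2, c@B2, f@B2}
  B3:  IN={b@B2, c@B2, f@B1, f@B2}  OUT={b@B2, c@B2, f@B1, f@B2}

Merge at B2: IN[B2] = OUT[B1] = {b@B2, c@B2, f@B1}
Applying B2's transfer function to that IN value gives OUT[B2] (row B2 above).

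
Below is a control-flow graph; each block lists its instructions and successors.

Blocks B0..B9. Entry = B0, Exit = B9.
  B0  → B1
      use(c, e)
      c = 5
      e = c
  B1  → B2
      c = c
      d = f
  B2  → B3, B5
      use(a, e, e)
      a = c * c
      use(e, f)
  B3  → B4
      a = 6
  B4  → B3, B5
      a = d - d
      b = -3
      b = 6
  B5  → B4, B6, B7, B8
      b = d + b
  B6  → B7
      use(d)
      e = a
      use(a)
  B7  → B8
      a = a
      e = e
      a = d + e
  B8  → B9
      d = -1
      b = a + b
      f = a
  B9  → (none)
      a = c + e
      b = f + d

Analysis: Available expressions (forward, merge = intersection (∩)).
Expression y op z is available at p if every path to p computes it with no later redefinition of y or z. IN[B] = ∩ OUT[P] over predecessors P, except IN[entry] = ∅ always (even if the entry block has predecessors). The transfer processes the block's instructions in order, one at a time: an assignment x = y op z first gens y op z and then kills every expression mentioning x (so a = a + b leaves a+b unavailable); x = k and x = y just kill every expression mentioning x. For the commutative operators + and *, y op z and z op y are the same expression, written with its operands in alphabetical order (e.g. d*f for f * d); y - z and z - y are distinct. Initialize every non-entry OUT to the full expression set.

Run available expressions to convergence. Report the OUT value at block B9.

Answer: {c*c, c+e, d+f}

Trace:
Converged values:
  B0:  IN={}  OUT={}
  B1:  IN={}  OUT={}
  B2:  IN={}  OUT={c*c}
  B3:  IN={c*c}  OUT={c*c}
  B4:  IN={c*c}  OUT={c*c, d-d}
  B5:  IN={c*c}  OUT={c*c}
  B6:  IN={c*c}  OUT={c*c}
  B7:  IN={c*c}  OUT={c*c, d+e}
  B8:  IN={c*c}  OUT={c*c}
  B9:  IN={c*c}  OUT={c*c, c+e, d+f}

Merge at B9: IN[B9] = OUT[B8] = {c*c}
Applying B9's transfer function to that IN value gives OUT[B9] (row B9 above).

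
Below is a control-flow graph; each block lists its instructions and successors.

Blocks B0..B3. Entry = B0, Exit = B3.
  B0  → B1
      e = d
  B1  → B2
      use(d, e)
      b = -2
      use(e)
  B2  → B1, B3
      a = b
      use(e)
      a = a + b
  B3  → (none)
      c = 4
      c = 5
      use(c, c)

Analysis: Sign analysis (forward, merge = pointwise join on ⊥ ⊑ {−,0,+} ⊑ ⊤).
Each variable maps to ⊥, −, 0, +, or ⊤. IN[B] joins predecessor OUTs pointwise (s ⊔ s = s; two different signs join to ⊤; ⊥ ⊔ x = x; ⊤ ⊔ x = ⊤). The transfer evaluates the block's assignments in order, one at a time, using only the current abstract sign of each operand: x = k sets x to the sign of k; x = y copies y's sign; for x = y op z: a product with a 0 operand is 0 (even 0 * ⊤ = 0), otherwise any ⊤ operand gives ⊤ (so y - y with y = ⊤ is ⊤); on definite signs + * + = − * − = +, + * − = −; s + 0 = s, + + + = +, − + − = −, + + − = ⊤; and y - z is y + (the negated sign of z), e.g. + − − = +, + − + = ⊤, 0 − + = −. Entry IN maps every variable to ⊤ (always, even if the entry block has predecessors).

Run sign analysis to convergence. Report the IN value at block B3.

Answer: {a: -, b: -, c: ⊤, d: ⊤, e: ⊤, f: ⊤}

Derivation:
Converged values:
  B0:  IN=(all ⊤)  OUT=(all ⊤)
  B1:  IN=(all ⊤)  OUT={b:-; rest ⊤}
  B2:  IN={b:-; rest ⊤}  OUT={a:-, b:-; rest ⊤}
  B3:  IN={a:-, b:-; rest ⊤}  OUT={a:-, b:-, c:+; rest ⊤}

Merge at B3: IN[B3] = OUT[B2] = {a: -, b: -, c: ⊤, d: ⊤, e: ⊤, f: ⊤}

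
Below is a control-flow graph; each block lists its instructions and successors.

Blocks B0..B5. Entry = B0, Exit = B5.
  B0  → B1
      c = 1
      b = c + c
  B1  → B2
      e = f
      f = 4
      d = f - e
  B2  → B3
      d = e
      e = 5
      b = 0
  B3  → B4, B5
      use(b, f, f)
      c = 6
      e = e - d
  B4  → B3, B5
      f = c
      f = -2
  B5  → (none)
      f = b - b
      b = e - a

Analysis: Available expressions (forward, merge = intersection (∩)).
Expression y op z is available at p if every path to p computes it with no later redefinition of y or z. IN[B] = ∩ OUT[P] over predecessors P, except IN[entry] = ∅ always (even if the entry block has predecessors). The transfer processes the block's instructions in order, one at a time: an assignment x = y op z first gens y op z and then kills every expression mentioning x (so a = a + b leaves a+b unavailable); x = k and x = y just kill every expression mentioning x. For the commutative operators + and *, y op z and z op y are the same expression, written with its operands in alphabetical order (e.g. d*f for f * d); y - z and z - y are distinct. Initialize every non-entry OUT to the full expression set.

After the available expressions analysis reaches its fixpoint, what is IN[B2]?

Per-block solution:
  B0:  IN={}  OUT={c+c}
  B1:  IN={c+c}  OUT={c+c, f-e}
  B2:  IN={c+c, f-e}  OUT={c+c}
  B3:  IN={}  OUT={}
  B4:  IN={}  OUT={}
  B5:  IN={}  OUT={e-a}

Merge at B2: IN[B2] = OUT[B1] = {c+c, f-e}

Answer: {c+c, f-e}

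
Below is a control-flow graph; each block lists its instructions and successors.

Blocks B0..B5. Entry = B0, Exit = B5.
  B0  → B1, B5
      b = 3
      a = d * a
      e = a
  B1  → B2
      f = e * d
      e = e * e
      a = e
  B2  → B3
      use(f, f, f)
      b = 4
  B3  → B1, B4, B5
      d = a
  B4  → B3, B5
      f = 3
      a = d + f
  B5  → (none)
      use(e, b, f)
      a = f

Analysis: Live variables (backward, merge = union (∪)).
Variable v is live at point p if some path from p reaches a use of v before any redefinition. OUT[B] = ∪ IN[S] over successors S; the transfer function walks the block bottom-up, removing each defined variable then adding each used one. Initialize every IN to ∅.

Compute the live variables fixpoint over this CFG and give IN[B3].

Fixpoint table:
  B0:   IN={a, d, f}   OUT={b, d, e, f}
  B1:   IN={d, e}   OUT={a, e, f}
  B2:   IN={a, e, f}   OUT={a, b, e, f}
  B3:   IN={a, b, e, f}   OUT={b, d, e, f}
  B4:   IN={b, d, e}   OUT={a, b, e, f}
  B5:   IN={b, e, f}   OUT={}

Merge at B3: OUT[B3] = IN[B1] ⊔ IN[B4] ⊔ IN[B5] = {b, d, e, f}
Applying B3's transfer function to that OUT value gives IN[B3] (row B3 above).

Answer: {a, b, e, f}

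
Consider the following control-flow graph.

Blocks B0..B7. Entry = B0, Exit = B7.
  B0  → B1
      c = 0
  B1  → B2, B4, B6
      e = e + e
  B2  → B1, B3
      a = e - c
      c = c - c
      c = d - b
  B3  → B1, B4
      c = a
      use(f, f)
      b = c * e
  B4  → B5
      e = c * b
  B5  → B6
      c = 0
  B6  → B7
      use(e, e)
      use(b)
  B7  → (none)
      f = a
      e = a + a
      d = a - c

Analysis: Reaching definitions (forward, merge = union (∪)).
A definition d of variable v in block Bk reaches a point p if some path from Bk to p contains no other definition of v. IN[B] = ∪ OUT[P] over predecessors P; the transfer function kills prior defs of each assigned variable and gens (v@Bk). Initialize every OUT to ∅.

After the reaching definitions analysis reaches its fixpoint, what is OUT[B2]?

Per-block solution:
  B0:   IN={}   OUT={c@B0}
  B1:   IN={a@B2, b@B3, c@B0, c@B2, c@B3, e@B1}   OUT={a@B2, b@B3, c@B0, c@B2, c@B3, e@B1}
  B2:   IN={a@B2, b@B3, c@B0, c@B2, c@B3, e@B1}   OUT={a@B2, b@B3, c@B2, e@B1}
  B3:   IN={a@B2, b@B3, c@B2, e@B1}   OUT={a@B2, b@B3, c@B3, e@B1}
  B4:   IN={a@B2, b@B3, c@B0, c@B2, c@B3, e@B1}   OUT={a@B2, b@B3, c@B0, c@B2, c@B3, e@B4}
  B5:   IN={a@B2, b@B3, c@B0, c@B2, c@B3, e@B4}   OUT={a@B2, b@B3, c@B5, e@B4}
  B6:   IN={a@B2, b@B3, c@B0, c@B2, c@B3, c@B5, e@B1, e@B4}   OUT={a@B2, b@B3, c@B0, c@B2, c@B3, c@B5, e@B1, e@B4}
  B7:   IN={a@B2, b@B3, c@B0, c@B2, c@B3, c@B5, e@B1, e@B4}   OUT={a@B2, b@B3, c@B0, c@B2, c@B3, c@B5, d@B7, e@B7, f@B7}

Merge at B2: IN[B2] = OUT[B1] = {a@B2, b@B3, c@B0, c@B2, c@B3, e@B1}
Applying B2's transfer function to that IN value gives OUT[B2] (row B2 above).

Answer: {a@B2, b@B3, c@B2, e@B1}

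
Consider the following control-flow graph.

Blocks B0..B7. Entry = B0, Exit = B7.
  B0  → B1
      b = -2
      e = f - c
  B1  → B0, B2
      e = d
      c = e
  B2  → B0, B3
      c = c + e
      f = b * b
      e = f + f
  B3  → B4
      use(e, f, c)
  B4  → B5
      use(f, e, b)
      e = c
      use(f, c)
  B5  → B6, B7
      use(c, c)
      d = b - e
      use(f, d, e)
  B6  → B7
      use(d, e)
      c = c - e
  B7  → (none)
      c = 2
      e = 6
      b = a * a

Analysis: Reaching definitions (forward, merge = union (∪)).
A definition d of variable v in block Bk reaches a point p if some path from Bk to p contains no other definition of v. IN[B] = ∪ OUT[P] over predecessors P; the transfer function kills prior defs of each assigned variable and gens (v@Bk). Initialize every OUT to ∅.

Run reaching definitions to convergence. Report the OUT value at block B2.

Answer: {b@B0, c@B2, e@B2, f@B2}

Trace:
Per-block solution:
  B0: | IN={b@B0, c@B1, c@B2, e@B1, e@B2, f@B2} | OUT={b@B0, c@B1, c@B2, e@B0, f@B2}
  B1: | IN={b@B0, c@B1, c@B2, e@B0, f@B2} | OUT={b@B0, c@B1, e@B1, f@B2}
  B2: | IN={b@B0, c@B1, e@B1, f@B2} | OUT={b@B0, c@B2, e@B2, f@B2}
  B3: | IN={b@B0, c@B2, e@B2, f@B2} | OUT={b@B0, c@B2, e@B2, f@B2}
  B4: | IN={b@B0, c@B2, e@B2, f@B2} | OUT={b@B0, c@B2, e@B4, f@B2}
  B5: | IN={b@B0, c@B2, e@B4, f@B2} | OUT={b@B0, c@B2, d@B5, e@B4, f@B2}
  B6: | IN={b@B0, c@B2, d@B5, e@B4, f@B2} | OUT={b@B0, c@B6, d@B5, e@B4, f@B2}
  B7: | IN={b@B0, c@B2, c@B6, d@B5, e@B4, f@B2} | OUT={b@B7, c@B7, d@B5, e@B7, f@B2}

Merge at B2: IN[B2] = OUT[B1] = {b@B0, c@B1, e@B1, f@B2}
Applying B2's transfer function to that IN value gives OUT[B2] (row B2 above).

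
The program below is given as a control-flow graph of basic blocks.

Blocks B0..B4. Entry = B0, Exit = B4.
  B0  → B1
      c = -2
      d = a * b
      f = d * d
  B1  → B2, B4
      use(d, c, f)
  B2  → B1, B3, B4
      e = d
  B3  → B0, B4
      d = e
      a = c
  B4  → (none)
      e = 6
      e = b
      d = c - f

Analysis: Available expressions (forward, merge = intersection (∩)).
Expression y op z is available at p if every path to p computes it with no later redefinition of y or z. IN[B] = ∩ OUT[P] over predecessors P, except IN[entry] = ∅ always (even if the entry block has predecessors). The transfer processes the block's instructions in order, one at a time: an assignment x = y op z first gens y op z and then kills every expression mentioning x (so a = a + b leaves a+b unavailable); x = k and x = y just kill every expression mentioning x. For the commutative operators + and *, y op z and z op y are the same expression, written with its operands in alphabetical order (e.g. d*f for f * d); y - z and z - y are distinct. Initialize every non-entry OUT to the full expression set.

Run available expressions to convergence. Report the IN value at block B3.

Answer: {a*b, d*d}

Trace:
Per-block solution:
  B0:   IN={}   OUT={a*b, d*d}
  B1:   IN={a*b, d*d}   OUT={a*b, d*d}
  B2:   IN={a*b, d*d}   OUT={a*b, d*d}
  B3:   IN={a*b, d*d}   OUT={}
  B4:   IN={}   OUT={c-f}

Merge at B3: IN[B3] = OUT[B2] = {a*b, d*d}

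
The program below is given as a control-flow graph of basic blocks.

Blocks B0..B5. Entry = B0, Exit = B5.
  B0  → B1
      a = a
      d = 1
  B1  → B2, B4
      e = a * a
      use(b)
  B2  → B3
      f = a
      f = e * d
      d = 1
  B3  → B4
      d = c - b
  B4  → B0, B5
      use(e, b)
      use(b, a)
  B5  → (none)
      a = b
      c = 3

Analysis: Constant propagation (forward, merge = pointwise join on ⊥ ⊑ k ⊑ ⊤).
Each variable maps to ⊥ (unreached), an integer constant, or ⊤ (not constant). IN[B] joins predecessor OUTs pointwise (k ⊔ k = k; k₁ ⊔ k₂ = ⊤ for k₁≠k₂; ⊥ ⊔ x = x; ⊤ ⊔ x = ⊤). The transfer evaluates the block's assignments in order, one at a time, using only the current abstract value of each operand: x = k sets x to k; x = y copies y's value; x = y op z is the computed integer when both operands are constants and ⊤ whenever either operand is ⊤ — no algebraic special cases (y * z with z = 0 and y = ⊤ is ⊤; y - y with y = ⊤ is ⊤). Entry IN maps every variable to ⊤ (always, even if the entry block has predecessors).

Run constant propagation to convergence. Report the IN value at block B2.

Fixpoint table:
  B0:   IN=(all ⊤)   OUT={d:1; rest ⊤}
  B1:   IN={d:1; rest ⊤}   OUT={d:1; rest ⊤}
  B2:   IN={d:1; rest ⊤}   OUT={d:1; rest ⊤}
  B3:   IN={d:1; rest ⊤}   OUT=(all ⊤)
  B4:   IN=(all ⊤)   OUT=(all ⊤)
  B5:   IN=(all ⊤)   OUT={c:3; rest ⊤}

Merge at B2: IN[B2] = OUT[B1] = {a: ⊤, b: ⊤, c: ⊤, d: 1, e: ⊤, f: ⊤}

Answer: {a: ⊤, b: ⊤, c: ⊤, d: 1, e: ⊤, f: ⊤}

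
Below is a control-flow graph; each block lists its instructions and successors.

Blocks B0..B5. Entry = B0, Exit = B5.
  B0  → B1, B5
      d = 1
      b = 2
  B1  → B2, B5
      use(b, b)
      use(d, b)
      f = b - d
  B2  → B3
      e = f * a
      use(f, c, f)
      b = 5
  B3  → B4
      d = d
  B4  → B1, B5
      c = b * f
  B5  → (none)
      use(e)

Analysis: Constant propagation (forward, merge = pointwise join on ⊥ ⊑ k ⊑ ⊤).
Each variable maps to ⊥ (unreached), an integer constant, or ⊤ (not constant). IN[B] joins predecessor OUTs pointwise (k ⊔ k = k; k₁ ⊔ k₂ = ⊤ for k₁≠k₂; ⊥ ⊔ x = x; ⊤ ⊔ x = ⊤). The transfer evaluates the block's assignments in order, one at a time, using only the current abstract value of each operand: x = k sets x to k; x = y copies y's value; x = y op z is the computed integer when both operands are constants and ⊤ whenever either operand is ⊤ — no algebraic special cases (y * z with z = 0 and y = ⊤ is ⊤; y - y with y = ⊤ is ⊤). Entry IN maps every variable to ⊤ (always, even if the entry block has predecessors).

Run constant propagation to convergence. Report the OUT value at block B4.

Answer: {a: ⊤, b: 5, c: ⊤, d: 1, e: ⊤, f: ⊤}

Derivation:
Per-block solution:
  B0: | IN=(all ⊤) | OUT={b:2, d:1; rest ⊤}
  B1: | IN={d:1; rest ⊤} | OUT={d:1; rest ⊤}
  B2: | IN={d:1; rest ⊤} | OUT={b:5, d:1; rest ⊤}
  B3: | IN={b:5, d:1; rest ⊤} | OUT={b:5, d:1; rest ⊤}
  B4: | IN={b:5, d:1; rest ⊤} | OUT={b:5, d:1; rest ⊤}
  B5: | IN={d:1; rest ⊤} | OUT={d:1; rest ⊤}

Merge at B4: IN[B4] = OUT[B3] = {a: ⊤, b: 5, c: ⊤, d: 1, e: ⊤, f: ⊤}
Applying B4's transfer function to that IN value gives OUT[B4] (row B4 above).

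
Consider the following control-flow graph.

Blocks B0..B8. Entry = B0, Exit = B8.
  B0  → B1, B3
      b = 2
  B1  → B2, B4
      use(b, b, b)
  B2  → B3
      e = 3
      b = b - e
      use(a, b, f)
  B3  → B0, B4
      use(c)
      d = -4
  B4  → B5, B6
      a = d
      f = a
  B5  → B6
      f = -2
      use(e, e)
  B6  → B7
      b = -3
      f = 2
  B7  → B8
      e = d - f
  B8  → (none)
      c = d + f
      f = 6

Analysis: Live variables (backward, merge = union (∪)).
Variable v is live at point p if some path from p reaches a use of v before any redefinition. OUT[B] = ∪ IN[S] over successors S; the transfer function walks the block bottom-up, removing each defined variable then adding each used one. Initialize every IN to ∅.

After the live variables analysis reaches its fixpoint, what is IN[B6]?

Answer: {d}

Derivation:
Converged values:
  B0:   IN={a, c, d, e, f}   OUT={a, b, c, d, e, f}
  B1:   IN={a, b, c, d, e, f}   OUT={a, b, c, d, e, f}
  B2:   IN={a, b, c, f}   OUT={a, c, e, f}
  B3:   IN={a, c, e, f}   OUT={a, c, d, e, f}
  B4:   IN={d, e}   OUT={d, e}
  B5:   IN={d, e}   OUT={d}
  B6:   IN={d}   OUT={d, f}
  B7:   IN={d, f}   OUT={d, f}
  B8:   IN={d, f}   OUT={}

Merge at B6: OUT[B6] = IN[B7] = {d, f}
Applying B6's transfer function to that OUT value gives IN[B6] (row B6 above).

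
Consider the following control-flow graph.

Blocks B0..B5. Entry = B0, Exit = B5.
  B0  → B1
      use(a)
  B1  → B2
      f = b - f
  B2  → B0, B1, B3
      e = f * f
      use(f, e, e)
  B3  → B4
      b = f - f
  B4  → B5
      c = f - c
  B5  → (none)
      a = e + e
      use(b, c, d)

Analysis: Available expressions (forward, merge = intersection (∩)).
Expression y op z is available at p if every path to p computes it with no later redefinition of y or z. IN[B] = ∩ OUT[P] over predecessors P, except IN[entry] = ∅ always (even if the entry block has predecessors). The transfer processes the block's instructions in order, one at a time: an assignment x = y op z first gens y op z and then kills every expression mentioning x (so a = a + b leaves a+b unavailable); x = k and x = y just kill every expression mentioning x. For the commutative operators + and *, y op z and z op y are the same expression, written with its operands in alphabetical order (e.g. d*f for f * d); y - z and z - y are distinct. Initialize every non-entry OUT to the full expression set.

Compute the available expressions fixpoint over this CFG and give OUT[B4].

Converged values:
  B0:   IN={}   OUT={}
  B1:   IN={}   OUT={}
  B2:   IN={}   OUT={f*f}
  B3:   IN={f*f}   OUT={f*f, f-f}
  B4:   IN={f*f, f-f}   OUT={f*f, f-f}
  B5:   IN={f*f, f-f}   OUT={e+e, f*f, f-f}

Merge at B4: IN[B4] = OUT[B3] = {f*f, f-f}
Applying B4's transfer function to that IN value gives OUT[B4] (row B4 above).

Answer: {f*f, f-f}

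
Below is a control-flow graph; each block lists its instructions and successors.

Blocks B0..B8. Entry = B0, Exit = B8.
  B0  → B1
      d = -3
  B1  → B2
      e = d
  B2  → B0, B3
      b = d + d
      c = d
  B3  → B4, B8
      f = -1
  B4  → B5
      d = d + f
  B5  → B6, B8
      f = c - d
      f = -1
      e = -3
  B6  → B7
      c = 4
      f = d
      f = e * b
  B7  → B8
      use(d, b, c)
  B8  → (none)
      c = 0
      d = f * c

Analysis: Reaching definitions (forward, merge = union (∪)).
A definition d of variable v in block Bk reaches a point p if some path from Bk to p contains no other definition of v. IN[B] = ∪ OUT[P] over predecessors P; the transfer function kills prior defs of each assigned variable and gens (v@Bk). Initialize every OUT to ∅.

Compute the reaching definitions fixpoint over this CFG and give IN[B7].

Answer: {b@B2, c@B6, d@B4, e@B5, f@B6}

Trace:
Fixpoint table:
  B0: | IN={b@B2, c@B2, d@B0, e@B1} | OUT={b@B2, c@B2, d@B0, e@B1}
  B1: | IN={b@B2, c@B2, d@B0, e@B1} | OUT={b@B2, c@B2, d@B0, e@B1}
  B2: | IN={b@B2, c@B2, d@B0, e@B1} | OUT={b@B2, c@B2, d@B0, e@B1}
  B3: | IN={b@B2, c@B2, d@B0, e@B1} | OUT={b@B2, c@B2, d@B0, e@B1, f@B3}
  B4: | IN={b@B2, c@B2, d@B0, e@B1, f@B3} | OUT={b@B2, c@B2, d@B4, e@B1, f@B3}
  B5: | IN={b@B2, c@B2, d@B4, e@B1, f@B3} | OUT={b@B2, c@B2, d@B4, e@B5, f@B5}
  B6: | IN={b@B2, c@B2, d@B4, e@B5, f@B5} | OUT={b@B2, c@B6, d@B4, e@B5, f@B6}
  B7: | IN={b@B2, c@B6, d@B4, e@B5, f@B6} | OUT={b@B2, c@B6, d@B4, e@B5, f@B6}
  B8: | IN={b@B2, c@B2, c@B6, d@B0, d@B4, e@B1, e@B5, f@B3, f@B5, f@B6} | OUT={b@B2, c@B8, d@B8, e@B1, e@B5, f@B3, f@B5, f@B6}

Merge at B7: IN[B7] = OUT[B6] = {b@B2, c@B6, d@B4, e@B5, f@B6}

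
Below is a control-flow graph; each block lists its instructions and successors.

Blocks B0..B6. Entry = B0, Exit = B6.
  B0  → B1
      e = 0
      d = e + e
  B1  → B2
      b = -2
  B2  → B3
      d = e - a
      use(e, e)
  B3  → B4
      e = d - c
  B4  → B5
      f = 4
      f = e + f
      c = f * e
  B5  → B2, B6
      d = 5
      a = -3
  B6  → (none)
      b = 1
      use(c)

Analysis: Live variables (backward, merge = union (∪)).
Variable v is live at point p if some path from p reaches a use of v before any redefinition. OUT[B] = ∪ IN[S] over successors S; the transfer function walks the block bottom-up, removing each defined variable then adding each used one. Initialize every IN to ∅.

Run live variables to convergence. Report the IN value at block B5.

Fixpoint table:
  B0:   IN={a, c}   OUT={a, c, e}
  B1:   IN={a, c, e}   OUT={a, c, e}
  B2:   IN={a, c, e}   OUT={c, d}
  B3:   IN={c, d}   OUT={e}
  B4:   IN={e}   OUT={c, e}
  B5:   IN={c, e}   OUT={a, c, e}
  B6:   IN={c}   OUT={}

Merge at B5: OUT[B5] = IN[B2] ⊔ IN[B6] = {a, c, e}
Applying B5's transfer function to that OUT value gives IN[B5] (row B5 above).

Answer: {c, e}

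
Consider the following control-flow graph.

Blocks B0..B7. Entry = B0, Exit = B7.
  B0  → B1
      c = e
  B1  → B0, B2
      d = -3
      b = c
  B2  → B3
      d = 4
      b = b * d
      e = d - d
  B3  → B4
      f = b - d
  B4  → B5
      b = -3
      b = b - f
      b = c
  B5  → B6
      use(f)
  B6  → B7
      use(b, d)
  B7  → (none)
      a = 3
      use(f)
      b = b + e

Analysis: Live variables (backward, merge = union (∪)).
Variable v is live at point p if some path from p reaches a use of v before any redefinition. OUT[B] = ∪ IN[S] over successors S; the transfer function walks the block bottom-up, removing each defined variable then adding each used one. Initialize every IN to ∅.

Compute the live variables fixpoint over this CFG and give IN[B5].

Converged values:
  B0: | IN={e} | OUT={c, e}
  B1: | IN={c, e} | OUT={b, c, e}
  B2: | IN={b, c} | OUT={b, c, d, e}
  B3: | IN={b, c, d, e} | OUT={c, d, e, f}
  B4: | IN={c, d, e, f} | OUT={b, d, e, f}
  B5: | IN={b, d, e, f} | OUT={b, d, e, f}
  B6: | IN={b, d, e, f} | OUT={b, e, f}
  B7: | IN={b, e, f} | OUT={}

Merge at B5: OUT[B5] = IN[B6] = {b, d, e, f}
Applying B5's transfer function to that OUT value gives IN[B5] (row B5 above).

Answer: {b, d, e, f}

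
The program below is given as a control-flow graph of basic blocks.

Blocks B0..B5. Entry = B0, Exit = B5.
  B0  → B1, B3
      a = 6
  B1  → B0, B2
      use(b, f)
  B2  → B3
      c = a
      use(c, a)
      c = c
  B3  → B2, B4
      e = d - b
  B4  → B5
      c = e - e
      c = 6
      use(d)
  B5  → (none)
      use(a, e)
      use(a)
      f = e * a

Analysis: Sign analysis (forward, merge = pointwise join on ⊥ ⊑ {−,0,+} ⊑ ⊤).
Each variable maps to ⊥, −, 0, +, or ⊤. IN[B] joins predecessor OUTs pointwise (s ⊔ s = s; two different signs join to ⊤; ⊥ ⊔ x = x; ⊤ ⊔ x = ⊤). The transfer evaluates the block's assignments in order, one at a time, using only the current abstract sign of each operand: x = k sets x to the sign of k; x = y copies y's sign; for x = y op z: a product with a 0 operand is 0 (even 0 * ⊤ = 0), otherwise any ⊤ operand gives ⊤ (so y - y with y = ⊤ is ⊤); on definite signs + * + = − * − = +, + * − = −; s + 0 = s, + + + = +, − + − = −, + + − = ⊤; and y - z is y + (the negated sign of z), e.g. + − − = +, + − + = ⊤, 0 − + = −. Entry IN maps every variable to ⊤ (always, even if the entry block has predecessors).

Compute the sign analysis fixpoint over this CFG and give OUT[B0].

Fixpoint table:
  B0:   IN=(all ⊤)   OUT={a:+; rest ⊤}
  B1:   IN={a:+; rest ⊤}   OUT={a:+; rest ⊤}
  B2:   IN={a:+; rest ⊤}   OUT={a:+, c:+; rest ⊤}
  B3:   IN={a:+; rest ⊤}   OUT={a:+; rest ⊤}
  B4:   IN={a:+; rest ⊤}   OUT={a:+, c:+; rest ⊤}
  B5:   IN={a:+, c:+; rest ⊤}   OUT={a:+, c:+; rest ⊤}

Merge at B0 (entry node, so the boundary value (all ⊤) is joined with the incoming edge(s)): IN[B0] = (all ⊤) ⊔ OUT[B1] = {a: ⊤, b: ⊤, c: ⊤, d: ⊤, e: ⊤, f: ⊤}
Applying B0's transfer function to that IN value gives OUT[B0] (row B0 above).

Answer: {a: +, b: ⊤, c: ⊤, d: ⊤, e: ⊤, f: ⊤}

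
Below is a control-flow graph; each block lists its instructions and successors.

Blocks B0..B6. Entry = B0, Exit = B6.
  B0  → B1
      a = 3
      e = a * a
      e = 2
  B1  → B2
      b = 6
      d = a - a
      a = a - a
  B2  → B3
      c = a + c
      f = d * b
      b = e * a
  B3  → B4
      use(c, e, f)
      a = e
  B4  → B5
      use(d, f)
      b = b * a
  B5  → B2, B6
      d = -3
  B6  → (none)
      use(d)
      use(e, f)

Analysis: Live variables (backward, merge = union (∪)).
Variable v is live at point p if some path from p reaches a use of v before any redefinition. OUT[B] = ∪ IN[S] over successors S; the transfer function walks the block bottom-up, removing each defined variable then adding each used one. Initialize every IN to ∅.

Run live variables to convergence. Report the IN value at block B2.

Answer: {a, b, c, d, e}

Trace:
Fixpoint table:
  B0: | IN={c} | OUT={a, c, e}
  B1: | IN={a, c, e} | OUT={a, b, c, d, e}
  B2: | IN={a, b, c, d, e} | OUT={b, c, d, e, f}
  B3: | IN={b, c, d, e, f} | OUT={a, b, c, d, e, f}
  B4: | IN={a, b, c, d, e, f} | OUT={a, b, c, e, f}
  B5: | IN={a, b, c, e, f} | OUT={a, b, c, d, e, f}
  B6: | IN={d, e, f} | OUT={}

Merge at B2: OUT[B2] = IN[B3] = {b, c, d, e, f}
Applying B2's transfer function to that OUT value gives IN[B2] (row B2 above).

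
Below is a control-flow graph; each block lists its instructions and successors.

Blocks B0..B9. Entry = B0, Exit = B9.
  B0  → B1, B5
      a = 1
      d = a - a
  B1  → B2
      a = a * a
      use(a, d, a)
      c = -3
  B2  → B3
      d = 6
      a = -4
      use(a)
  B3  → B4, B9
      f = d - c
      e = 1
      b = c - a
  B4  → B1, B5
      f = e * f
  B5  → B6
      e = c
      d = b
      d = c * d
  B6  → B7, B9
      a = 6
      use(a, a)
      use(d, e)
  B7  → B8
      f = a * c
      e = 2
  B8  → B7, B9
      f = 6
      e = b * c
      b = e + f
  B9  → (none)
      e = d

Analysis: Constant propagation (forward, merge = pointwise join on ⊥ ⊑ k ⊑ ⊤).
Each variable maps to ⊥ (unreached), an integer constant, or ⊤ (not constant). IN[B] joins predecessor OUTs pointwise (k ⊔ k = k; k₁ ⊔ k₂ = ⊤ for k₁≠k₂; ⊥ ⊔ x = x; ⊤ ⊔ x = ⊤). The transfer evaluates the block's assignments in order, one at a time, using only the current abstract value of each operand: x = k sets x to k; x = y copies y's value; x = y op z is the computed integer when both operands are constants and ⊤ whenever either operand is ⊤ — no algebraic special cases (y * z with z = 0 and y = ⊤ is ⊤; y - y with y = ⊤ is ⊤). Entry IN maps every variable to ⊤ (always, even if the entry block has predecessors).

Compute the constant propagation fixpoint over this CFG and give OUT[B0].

Fixpoint table:
  B0:   IN=(all ⊤)   OUT={a:1, d:0; rest ⊤}
  B1:   IN=(all ⊤)   OUT={c:-3; rest ⊤}
  B2:   IN={c:-3; rest ⊤}   OUT={a:-4, c:-3, d:6; rest ⊤}
  B3:   IN={a:-4, c:-3, d:6; rest ⊤}   OUT={a:-4, b:1, c:-3, d:6, e:1, f:9; rest ⊤}
  B4:   IN={a:-4, b:1, c:-3, d:6, e:1, f:9; rest ⊤}   OUT={a:-4, b:1, c:-3, d:6, e:1, f:9; rest ⊤}
  B5:   IN=(all ⊤)   OUT=(all ⊤)
  B6:   IN=(all ⊤)   OUT={a:6; rest ⊤}
  B7:   IN={a:6; rest ⊤}   OUT={a:6, e:2; rest ⊤}
  B8:   IN={a:6, e:2; rest ⊤}   OUT={a:6, f:6; rest ⊤}
  B9:   IN=(all ⊤)   OUT=(all ⊤)

B0 is the boundary node: IN[B0] = {a: ⊤, b: ⊤, c: ⊤, d: ⊤, e: ⊤, f: ⊤}
Applying B0's transfer function to that IN value gives OUT[B0] (row B0 above).

Answer: {a: 1, b: ⊤, c: ⊤, d: 0, e: ⊤, f: ⊤}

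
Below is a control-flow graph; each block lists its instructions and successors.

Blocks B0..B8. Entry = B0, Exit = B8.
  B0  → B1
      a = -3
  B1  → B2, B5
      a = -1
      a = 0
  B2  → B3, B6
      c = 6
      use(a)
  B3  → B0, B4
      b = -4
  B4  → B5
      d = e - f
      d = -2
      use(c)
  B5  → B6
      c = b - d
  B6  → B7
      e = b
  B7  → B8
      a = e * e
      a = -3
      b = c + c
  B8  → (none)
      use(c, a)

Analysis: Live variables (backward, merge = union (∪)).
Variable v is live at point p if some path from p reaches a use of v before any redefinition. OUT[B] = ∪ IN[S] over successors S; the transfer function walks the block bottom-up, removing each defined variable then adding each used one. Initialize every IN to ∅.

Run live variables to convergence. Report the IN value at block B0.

Answer: {b, d, e, f}

Derivation:
Converged values:
  B0:   IN={b, d, e, f}   OUT={b, d, e, f}
  B1:   IN={b, d, e, f}   OUT={a, b, d, e, f}
  B2:   IN={a, b, d, e, f}   OUT={b, c, d, e, f}
  B3:   IN={c, d, e, f}   OUT={b, c, d, e, f}
  B4:   IN={b, c, e, f}   OUT={b, d}
  B5:   IN={b, d}   OUT={b, c}
  B6:   IN={b, c}   OUT={c, e}
  B7:   IN={c, e}   OUT={a, c}
  B8:   IN={a, c}   OUT={}

Merge at B0: OUT[B0] = IN[B1] = {b, d, e, f}
Applying B0's transfer function to that OUT value gives IN[B0] (row B0 above).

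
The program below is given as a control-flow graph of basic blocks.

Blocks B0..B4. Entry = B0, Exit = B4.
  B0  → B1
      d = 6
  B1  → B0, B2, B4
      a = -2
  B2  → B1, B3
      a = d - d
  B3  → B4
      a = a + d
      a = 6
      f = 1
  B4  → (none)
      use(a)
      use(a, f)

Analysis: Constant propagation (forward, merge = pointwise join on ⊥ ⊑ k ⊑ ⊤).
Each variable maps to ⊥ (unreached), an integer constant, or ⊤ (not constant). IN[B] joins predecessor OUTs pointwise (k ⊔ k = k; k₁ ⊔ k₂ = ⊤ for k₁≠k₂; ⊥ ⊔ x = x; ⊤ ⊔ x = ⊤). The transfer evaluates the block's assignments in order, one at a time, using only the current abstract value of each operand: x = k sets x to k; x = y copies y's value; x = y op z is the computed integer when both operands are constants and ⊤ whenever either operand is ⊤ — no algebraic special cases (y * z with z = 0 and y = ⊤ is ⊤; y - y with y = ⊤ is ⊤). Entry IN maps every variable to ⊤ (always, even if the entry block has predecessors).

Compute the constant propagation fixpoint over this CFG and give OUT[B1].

Answer: {a: -2, b: ⊤, c: ⊤, d: 6, e: ⊤, f: ⊤}

Working:
Converged values:
  B0:  IN=(all ⊤)  OUT={d:6; rest ⊤}
  B1:  IN={d:6; rest ⊤}  OUT={a:-2, d:6; rest ⊤}
  B2:  IN={a:-2, d:6; rest ⊤}  OUT={a:0, d:6; rest ⊤}
  B3:  IN={a:0, d:6; rest ⊤}  OUT={a:6, d:6, f:1; rest ⊤}
  B4:  IN={d:6; rest ⊤}  OUT={d:6; rest ⊤}

Merge at B1: IN[B1] = OUT[B0] ⊔ OUT[B2] = {a: ⊤, b: ⊤, c: ⊤, d: 6, e: ⊤, f: ⊤}
Applying B1's transfer function to that IN value gives OUT[B1] (row B1 above).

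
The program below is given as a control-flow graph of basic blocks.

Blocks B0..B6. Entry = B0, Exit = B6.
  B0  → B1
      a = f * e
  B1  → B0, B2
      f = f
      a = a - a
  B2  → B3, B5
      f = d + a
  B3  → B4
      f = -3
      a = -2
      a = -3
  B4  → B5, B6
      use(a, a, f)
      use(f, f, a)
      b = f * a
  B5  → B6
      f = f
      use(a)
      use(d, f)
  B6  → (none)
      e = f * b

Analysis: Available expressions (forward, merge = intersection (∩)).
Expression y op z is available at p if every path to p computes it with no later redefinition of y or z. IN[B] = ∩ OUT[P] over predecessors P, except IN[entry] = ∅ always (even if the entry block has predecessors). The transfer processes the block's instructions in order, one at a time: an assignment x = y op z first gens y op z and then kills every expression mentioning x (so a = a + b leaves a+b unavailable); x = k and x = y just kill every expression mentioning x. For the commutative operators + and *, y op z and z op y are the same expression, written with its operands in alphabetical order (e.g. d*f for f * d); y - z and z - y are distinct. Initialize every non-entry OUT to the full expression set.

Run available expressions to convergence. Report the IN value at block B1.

Answer: {e*f}

Trace:
Converged values:
  B0:  IN={}  OUT={e*f}
  B1:  IN={e*f}  OUT={}
  B2:  IN={}  OUT={a+d}
  B3:  IN={a+d}  OUT={}
  B4:  IN={}  OUT={a*f}
  B5:  IN={}  OUT={}
  B6:  IN={}  OUT={b*f}

Merge at B1: IN[B1] = OUT[B0] = {e*f}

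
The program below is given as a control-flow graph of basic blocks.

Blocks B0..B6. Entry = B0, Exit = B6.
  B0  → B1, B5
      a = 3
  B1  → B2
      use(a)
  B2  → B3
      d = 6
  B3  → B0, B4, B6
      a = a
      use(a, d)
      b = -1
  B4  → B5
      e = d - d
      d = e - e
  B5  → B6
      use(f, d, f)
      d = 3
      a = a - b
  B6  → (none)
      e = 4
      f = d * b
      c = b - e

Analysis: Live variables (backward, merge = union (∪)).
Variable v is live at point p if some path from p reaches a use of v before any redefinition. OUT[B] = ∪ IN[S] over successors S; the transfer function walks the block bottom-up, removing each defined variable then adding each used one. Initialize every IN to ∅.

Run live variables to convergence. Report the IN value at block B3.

Answer: {a, d, f}

Trace:
Fixpoint table:
  B0:   IN={b, d, f}   OUT={a, b, d, f}
  B1:   IN={a, f}   OUT={a, f}
  B2:   IN={a, f}   OUT={a, d, f}
  B3:   IN={a, d, f}   OUT={a, b, d, f}
  B4:   IN={a, b, d, f}   OUT={a, b, d, f}
  B5:   IN={a, b, d, f}   OUT={b, d}
  B6:   IN={b, d}   OUT={}

Merge at B3: OUT[B3] = IN[B0] ⊔ IN[B4] ⊔ IN[B6] = {a, b, d, f}
Applying B3's transfer function to that OUT value gives IN[B3] (row B3 above).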